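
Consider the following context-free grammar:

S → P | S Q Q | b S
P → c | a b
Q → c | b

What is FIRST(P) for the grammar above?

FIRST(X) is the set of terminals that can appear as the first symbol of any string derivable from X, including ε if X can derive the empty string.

We compute FIRST(P) using the standard algorithm.
FIRST(P) = {a, c}
FIRST(Q) = {b, c}
FIRST(S) = {a, b, c}
Therefore, FIRST(P) = {a, c}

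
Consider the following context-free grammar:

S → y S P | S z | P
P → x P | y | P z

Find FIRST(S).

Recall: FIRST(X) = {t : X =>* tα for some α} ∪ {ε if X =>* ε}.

We compute FIRST(S) using the standard algorithm.
FIRST(P) = {x, y}
FIRST(S) = {x, y}
Therefore, FIRST(S) = {x, y}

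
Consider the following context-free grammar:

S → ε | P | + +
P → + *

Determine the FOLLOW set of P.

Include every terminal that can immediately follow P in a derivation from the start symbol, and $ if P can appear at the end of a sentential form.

We compute FOLLOW(P) using the standard algorithm.
FOLLOW(S) starts with {$}.
FIRST(P) = {+}
FIRST(S) = {+, ε}
FOLLOW(P) = {$}
FOLLOW(S) = {$}
Therefore, FOLLOW(P) = {$}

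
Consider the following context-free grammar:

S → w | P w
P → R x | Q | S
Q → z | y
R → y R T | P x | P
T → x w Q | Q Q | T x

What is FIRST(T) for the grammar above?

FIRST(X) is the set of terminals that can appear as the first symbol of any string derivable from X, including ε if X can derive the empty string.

We compute FIRST(T) using the standard algorithm.
FIRST(P) = {w, y, z}
FIRST(Q) = {y, z}
FIRST(R) = {w, y, z}
FIRST(S) = {w, y, z}
FIRST(T) = {x, y, z}
Therefore, FIRST(T) = {x, y, z}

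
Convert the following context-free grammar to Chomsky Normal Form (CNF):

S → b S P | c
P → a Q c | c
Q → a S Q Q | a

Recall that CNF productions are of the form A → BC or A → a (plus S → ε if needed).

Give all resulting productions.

TB → b; S → c; TA → a; TC → c; P → c; Q → a; S → TB X0; X0 → S P; P → TA X1; X1 → Q TC; Q → TA X2; X2 → S X3; X3 → Q Q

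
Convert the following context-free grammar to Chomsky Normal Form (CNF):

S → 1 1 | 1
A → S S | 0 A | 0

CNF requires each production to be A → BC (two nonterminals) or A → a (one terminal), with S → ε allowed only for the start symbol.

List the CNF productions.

T1 → 1; S → 1; T0 → 0; A → 0; S → T1 T1; A → S S; A → T0 A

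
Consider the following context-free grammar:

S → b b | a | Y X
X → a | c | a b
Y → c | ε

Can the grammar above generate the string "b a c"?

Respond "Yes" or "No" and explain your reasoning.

No - no valid derivation exists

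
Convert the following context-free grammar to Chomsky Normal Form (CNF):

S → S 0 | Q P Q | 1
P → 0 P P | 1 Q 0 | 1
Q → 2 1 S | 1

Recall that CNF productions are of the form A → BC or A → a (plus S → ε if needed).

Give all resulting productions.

T0 → 0; S → 1; T1 → 1; P → 1; T2 → 2; Q → 1; S → S T0; S → Q X0; X0 → P Q; P → T0 X1; X1 → P P; P → T1 X2; X2 → Q T0; Q → T2 X3; X3 → T1 S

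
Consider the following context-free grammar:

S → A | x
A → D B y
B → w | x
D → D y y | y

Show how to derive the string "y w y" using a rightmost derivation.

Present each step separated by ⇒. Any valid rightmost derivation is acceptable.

S ⇒ A ⇒ D B y ⇒ D w y ⇒ y w y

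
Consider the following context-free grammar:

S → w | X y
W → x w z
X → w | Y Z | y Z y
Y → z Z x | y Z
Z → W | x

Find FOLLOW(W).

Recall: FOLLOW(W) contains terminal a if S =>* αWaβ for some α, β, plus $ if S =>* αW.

We compute FOLLOW(W) using the standard algorithm.
FOLLOW(S) starts with {$}.
FIRST(S) = {w, y, z}
FIRST(W) = {x}
FIRST(X) = {w, y, z}
FIRST(Y) = {y, z}
FIRST(Z) = {x}
FOLLOW(S) = {$}
FOLLOW(W) = {x, y}
FOLLOW(X) = {y}
FOLLOW(Y) = {x}
FOLLOW(Z) = {x, y}
Therefore, FOLLOW(W) = {x, y}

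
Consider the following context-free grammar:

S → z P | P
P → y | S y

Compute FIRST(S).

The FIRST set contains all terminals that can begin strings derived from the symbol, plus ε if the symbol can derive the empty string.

We compute FIRST(S) using the standard algorithm.
FIRST(P) = {y, z}
FIRST(S) = {y, z}
Therefore, FIRST(S) = {y, z}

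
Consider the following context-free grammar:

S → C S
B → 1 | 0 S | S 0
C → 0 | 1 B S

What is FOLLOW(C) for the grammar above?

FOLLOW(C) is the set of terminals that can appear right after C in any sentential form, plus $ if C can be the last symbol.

We compute FOLLOW(C) using the standard algorithm.
FOLLOW(S) starts with {$}.
FIRST(B) = {0, 1}
FIRST(C) = {0, 1}
FIRST(S) = {0, 1}
FOLLOW(B) = {0, 1}
FOLLOW(C) = {0, 1}
FOLLOW(S) = {$, 0, 1}
Therefore, FOLLOW(C) = {0, 1}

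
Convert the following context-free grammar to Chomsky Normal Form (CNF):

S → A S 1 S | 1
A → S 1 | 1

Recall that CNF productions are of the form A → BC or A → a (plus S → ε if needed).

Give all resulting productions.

T1 → 1; S → 1; A → 1; S → A X0; X0 → S X1; X1 → T1 S; A → S T1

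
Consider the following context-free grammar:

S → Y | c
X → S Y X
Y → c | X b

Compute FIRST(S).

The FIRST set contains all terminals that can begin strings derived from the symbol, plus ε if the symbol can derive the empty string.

We compute FIRST(S) using the standard algorithm.
FIRST(S) = {c}
FIRST(X) = {c}
FIRST(Y) = {c}
Therefore, FIRST(S) = {c}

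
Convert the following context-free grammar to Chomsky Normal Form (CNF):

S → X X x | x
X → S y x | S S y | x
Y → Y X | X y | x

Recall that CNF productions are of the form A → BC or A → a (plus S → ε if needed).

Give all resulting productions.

TX → x; S → x; TY → y; X → x; Y → x; S → X X0; X0 → X TX; X → S X1; X1 → TY TX; X → S X2; X2 → S TY; Y → Y X; Y → X TY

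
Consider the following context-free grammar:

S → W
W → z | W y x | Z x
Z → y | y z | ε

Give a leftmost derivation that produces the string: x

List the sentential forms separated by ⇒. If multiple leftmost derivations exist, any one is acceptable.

S ⇒ W ⇒ Z x ⇒ x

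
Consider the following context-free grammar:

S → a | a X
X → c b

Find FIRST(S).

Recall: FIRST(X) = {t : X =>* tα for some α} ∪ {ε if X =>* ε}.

We compute FIRST(S) using the standard algorithm.
FIRST(S) = {a}
FIRST(X) = {c}
Therefore, FIRST(S) = {a}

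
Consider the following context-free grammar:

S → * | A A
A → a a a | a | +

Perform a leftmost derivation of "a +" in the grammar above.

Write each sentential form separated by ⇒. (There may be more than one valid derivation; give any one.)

S ⇒ A A ⇒ a A ⇒ a +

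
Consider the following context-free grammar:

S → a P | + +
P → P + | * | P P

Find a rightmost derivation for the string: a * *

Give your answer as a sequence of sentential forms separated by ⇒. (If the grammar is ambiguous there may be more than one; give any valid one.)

S ⇒ a P ⇒ a P P ⇒ a P * ⇒ a * *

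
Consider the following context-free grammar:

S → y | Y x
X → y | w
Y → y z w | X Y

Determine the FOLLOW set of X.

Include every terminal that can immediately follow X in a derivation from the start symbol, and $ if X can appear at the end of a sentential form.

We compute FOLLOW(X) using the standard algorithm.
FOLLOW(S) starts with {$}.
FIRST(S) = {w, y}
FIRST(X) = {w, y}
FIRST(Y) = {w, y}
FOLLOW(S) = {$}
FOLLOW(X) = {w, y}
FOLLOW(Y) = {x}
Therefore, FOLLOW(X) = {w, y}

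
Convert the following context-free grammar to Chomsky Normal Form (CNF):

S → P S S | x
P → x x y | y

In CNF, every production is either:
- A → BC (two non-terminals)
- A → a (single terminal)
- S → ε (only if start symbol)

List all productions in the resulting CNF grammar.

S → x; TX → x; TY → y; P → y; S → P X0; X0 → S S; P → TX X1; X1 → TX TY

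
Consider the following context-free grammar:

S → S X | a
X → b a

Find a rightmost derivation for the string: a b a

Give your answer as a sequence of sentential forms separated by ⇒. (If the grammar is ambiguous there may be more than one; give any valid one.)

S ⇒ S X ⇒ S b a ⇒ a b a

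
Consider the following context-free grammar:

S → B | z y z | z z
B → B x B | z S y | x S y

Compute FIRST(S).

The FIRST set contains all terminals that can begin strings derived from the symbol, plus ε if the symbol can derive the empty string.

We compute FIRST(S) using the standard algorithm.
FIRST(B) = {x, z}
FIRST(S) = {x, z}
Therefore, FIRST(S) = {x, z}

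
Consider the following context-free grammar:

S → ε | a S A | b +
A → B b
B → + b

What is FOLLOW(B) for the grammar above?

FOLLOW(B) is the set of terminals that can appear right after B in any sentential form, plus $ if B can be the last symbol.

We compute FOLLOW(B) using the standard algorithm.
FOLLOW(S) starts with {$}.
FIRST(A) = {+}
FIRST(B) = {+}
FIRST(S) = {a, b, ε}
FOLLOW(A) = {$, +}
FOLLOW(B) = {b}
FOLLOW(S) = {$, +}
Therefore, FOLLOW(B) = {b}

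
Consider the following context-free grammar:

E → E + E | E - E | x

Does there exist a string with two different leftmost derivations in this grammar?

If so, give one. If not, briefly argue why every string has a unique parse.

Yes - the string 'x - x + x - x + x + x' has two distinct leftmost derivations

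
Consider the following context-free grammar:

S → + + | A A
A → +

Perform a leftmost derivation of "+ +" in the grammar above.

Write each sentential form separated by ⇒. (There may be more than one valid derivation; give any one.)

S ⇒ A A ⇒ + A ⇒ + +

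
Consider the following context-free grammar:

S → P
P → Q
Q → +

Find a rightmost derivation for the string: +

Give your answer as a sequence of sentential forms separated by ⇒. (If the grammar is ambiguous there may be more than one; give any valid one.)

S ⇒ P ⇒ Q ⇒ +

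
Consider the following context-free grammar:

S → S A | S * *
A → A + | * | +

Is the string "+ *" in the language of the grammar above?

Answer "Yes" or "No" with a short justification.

No - no valid derivation exists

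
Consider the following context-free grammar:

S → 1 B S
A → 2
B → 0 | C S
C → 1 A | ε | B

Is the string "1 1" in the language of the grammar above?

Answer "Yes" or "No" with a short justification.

No - no valid derivation exists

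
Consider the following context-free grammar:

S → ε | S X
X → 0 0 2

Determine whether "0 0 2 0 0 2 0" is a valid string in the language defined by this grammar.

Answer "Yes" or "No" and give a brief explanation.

No - no valid derivation exists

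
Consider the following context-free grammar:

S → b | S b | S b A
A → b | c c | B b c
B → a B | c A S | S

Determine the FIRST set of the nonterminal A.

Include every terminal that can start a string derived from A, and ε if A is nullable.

We compute FIRST(A) using the standard algorithm.
FIRST(A) = {a, b, c}
FIRST(B) = {a, b, c}
FIRST(S) = {b}
Therefore, FIRST(A) = {a, b, c}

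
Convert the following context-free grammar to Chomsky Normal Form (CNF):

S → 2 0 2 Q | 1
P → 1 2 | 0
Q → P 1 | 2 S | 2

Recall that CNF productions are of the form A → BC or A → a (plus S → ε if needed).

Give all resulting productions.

T2 → 2; T0 → 0; S → 1; T1 → 1; P → 0; Q → 2; S → T2 X0; X0 → T0 X1; X1 → T2 Q; P → T1 T2; Q → P T1; Q → T2 S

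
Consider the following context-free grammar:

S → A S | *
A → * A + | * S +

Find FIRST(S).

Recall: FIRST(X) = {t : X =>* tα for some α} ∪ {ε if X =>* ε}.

We compute FIRST(S) using the standard algorithm.
FIRST(A) = {*}
FIRST(S) = {*}
Therefore, FIRST(S) = {*}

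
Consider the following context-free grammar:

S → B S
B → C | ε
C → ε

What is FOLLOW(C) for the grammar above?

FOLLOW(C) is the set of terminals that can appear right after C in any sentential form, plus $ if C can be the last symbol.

We compute FOLLOW(C) using the standard algorithm.
FOLLOW(S) starts with {$}.
FIRST(B) = {ε}
FIRST(C) = {ε}
FIRST(S) = {}
FOLLOW(B) = {}
FOLLOW(C) = {}
FOLLOW(S) = {$}
Therefore, FOLLOW(C) = {}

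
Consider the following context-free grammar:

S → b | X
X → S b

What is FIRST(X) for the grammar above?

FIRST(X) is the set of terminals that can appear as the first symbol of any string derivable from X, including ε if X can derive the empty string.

We compute FIRST(X) using the standard algorithm.
FIRST(S) = {b}
FIRST(X) = {b}
Therefore, FIRST(X) = {b}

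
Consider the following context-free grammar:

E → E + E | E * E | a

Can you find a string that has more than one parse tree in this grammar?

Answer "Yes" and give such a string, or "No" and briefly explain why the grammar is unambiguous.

Yes - the string 'a + a * a * a' has two distinct parse trees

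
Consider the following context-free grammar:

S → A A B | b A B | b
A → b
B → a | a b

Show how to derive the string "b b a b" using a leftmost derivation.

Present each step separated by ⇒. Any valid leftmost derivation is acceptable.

S ⇒ A A B ⇒ b A B ⇒ b b B ⇒ b b a b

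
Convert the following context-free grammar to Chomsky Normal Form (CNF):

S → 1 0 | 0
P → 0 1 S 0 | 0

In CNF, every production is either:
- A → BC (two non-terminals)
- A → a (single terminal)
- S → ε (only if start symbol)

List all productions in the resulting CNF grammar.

T1 → 1; T0 → 0; S → 0; P → 0; S → T1 T0; P → T0 X0; X0 → T1 X1; X1 → S T0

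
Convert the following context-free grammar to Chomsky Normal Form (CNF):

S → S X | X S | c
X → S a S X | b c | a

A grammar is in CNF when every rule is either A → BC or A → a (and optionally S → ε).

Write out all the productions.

S → c; TA → a; TB → b; TC → c; X → a; S → S X; S → X S; X → S X0; X0 → TA X1; X1 → S X; X → TB TC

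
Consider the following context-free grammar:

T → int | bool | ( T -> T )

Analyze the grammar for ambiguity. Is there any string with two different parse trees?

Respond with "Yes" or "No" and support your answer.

No - the grammar is unambiguous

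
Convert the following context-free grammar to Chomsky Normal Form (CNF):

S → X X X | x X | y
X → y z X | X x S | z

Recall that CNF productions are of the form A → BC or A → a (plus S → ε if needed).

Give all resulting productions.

TX → x; S → y; TY → y; TZ → z; X → z; S → X X0; X0 → X X; S → TX X; X → TY X1; X1 → TZ X; X → X X2; X2 → TX S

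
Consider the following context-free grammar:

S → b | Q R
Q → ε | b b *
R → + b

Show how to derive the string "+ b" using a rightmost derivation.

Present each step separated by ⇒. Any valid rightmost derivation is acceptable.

S ⇒ Q R ⇒ Q + b ⇒ + b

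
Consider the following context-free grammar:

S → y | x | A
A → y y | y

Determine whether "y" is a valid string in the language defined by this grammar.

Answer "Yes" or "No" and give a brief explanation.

Yes - a valid derivation exists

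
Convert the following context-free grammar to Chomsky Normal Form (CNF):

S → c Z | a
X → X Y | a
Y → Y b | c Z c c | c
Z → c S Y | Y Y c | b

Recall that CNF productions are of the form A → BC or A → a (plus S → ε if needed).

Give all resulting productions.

TC → c; S → a; X → a; TB → b; Y → c; Z → b; S → TC Z; X → X Y; Y → Y TB; Y → TC X0; X0 → Z X1; X1 → TC TC; Z → TC X2; X2 → S Y; Z → Y X3; X3 → Y TC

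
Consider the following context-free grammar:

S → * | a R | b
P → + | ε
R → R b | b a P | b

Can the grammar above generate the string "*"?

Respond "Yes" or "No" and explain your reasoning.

Yes - a valid derivation exists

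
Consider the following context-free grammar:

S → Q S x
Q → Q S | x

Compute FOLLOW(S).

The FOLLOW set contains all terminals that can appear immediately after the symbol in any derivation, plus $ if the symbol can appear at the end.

We compute FOLLOW(S) using the standard algorithm.
FOLLOW(S) starts with {$}.
FIRST(Q) = {x}
FIRST(S) = {x}
FOLLOW(Q) = {x}
FOLLOW(S) = {$, x}
Therefore, FOLLOW(S) = {$, x}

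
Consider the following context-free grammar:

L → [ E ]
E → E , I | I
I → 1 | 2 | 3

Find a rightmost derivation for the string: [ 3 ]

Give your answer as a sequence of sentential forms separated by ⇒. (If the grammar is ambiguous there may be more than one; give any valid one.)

L ⇒ [ E ] ⇒ [ I ] ⇒ [ 3 ]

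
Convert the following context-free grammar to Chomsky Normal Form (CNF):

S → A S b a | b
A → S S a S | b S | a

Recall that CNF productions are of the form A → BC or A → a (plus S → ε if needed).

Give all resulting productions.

TB → b; TA → a; S → b; A → a; S → A X0; X0 → S X1; X1 → TB TA; A → S X2; X2 → S X3; X3 → TA S; A → TB S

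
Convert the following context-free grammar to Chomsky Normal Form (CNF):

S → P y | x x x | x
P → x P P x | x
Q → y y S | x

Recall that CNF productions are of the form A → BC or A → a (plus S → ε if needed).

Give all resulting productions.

TY → y; TX → x; S → x; P → x; Q → x; S → P TY; S → TX X0; X0 → TX TX; P → TX X1; X1 → P X2; X2 → P TX; Q → TY X3; X3 → TY S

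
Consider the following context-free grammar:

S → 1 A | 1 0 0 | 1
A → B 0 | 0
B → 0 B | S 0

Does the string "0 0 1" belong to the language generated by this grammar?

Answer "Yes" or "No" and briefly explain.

No - no valid derivation exists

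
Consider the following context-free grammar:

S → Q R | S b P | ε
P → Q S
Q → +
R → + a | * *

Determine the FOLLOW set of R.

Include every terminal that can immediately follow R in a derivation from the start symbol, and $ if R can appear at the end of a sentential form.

We compute FOLLOW(R) using the standard algorithm.
FOLLOW(S) starts with {$}.
FIRST(P) = {+}
FIRST(Q) = {+}
FIRST(R) = {*, +}
FIRST(S) = {+, b, ε}
FOLLOW(P) = {$, b}
FOLLOW(Q) = {$, *, +, b}
FOLLOW(R) = {$, b}
FOLLOW(S) = {$, b}
Therefore, FOLLOW(R) = {$, b}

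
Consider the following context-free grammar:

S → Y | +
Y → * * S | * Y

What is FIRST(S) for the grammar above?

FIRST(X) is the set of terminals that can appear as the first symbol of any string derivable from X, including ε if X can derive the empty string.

We compute FIRST(S) using the standard algorithm.
FIRST(S) = {*, +}
FIRST(Y) = {*}
Therefore, FIRST(S) = {*, +}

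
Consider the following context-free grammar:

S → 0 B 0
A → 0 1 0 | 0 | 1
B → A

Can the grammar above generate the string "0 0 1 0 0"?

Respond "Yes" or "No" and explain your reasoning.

Yes - a valid derivation exists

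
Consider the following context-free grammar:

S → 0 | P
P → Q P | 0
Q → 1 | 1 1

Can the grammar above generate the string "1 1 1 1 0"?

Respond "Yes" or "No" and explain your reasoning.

Yes - a valid derivation exists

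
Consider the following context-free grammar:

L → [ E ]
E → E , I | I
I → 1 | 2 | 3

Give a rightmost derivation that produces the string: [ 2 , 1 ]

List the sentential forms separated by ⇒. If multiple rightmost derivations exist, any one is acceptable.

L ⇒ [ E ] ⇒ [ E , I ] ⇒ [ E , 1 ] ⇒ [ I , 1 ] ⇒ [ 2 , 1 ]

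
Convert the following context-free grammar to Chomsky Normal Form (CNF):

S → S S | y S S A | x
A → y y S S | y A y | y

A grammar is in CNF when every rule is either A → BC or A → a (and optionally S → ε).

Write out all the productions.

TY → y; S → x; A → y; S → S S; S → TY X0; X0 → S X1; X1 → S A; A → TY X2; X2 → TY X3; X3 → S S; A → TY X4; X4 → A TY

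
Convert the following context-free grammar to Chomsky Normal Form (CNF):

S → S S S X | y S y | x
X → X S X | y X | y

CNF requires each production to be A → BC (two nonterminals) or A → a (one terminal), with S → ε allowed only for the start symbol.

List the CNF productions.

TY → y; S → x; X → y; S → S X0; X0 → S X1; X1 → S X; S → TY X2; X2 → S TY; X → X X3; X3 → S X; X → TY X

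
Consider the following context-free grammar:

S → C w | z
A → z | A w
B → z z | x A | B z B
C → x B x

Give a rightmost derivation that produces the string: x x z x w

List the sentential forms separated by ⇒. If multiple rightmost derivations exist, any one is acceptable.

S ⇒ C w ⇒ x B x w ⇒ x x A x w ⇒ x x z x w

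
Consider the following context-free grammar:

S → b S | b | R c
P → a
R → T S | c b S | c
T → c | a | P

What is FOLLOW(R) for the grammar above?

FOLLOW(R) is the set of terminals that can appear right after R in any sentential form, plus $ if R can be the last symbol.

We compute FOLLOW(R) using the standard algorithm.
FOLLOW(S) starts with {$}.
FIRST(P) = {a}
FIRST(R) = {a, c}
FIRST(S) = {a, b, c}
FIRST(T) = {a, c}
FOLLOW(P) = {a, b, c}
FOLLOW(R) = {c}
FOLLOW(S) = {$, c}
FOLLOW(T) = {a, b, c}
Therefore, FOLLOW(R) = {c}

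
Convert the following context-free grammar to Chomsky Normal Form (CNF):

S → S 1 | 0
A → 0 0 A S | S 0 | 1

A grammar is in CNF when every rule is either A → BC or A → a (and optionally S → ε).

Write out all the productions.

T1 → 1; S → 0; T0 → 0; A → 1; S → S T1; A → T0 X0; X0 → T0 X1; X1 → A S; A → S T0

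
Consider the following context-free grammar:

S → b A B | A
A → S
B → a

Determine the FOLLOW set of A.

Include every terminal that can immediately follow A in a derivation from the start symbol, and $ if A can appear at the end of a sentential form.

We compute FOLLOW(A) using the standard algorithm.
FOLLOW(S) starts with {$}.
FIRST(A) = {b}
FIRST(B) = {a}
FIRST(S) = {b}
FOLLOW(A) = {$, a}
FOLLOW(B) = {$, a}
FOLLOW(S) = {$, a}
Therefore, FOLLOW(A) = {$, a}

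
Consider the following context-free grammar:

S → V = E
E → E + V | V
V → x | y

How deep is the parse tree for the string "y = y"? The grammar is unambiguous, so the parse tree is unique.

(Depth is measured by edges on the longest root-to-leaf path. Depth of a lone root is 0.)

3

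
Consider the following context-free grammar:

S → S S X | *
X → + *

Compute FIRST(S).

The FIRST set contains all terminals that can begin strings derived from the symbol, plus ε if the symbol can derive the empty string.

We compute FIRST(S) using the standard algorithm.
FIRST(S) = {*}
FIRST(X) = {+}
Therefore, FIRST(S) = {*}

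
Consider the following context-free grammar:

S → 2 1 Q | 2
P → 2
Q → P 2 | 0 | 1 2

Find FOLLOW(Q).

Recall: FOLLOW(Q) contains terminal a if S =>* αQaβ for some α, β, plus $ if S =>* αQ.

We compute FOLLOW(Q) using the standard algorithm.
FOLLOW(S) starts with {$}.
FIRST(P) = {2}
FIRST(Q) = {0, 1, 2}
FIRST(S) = {2}
FOLLOW(P) = {2}
FOLLOW(Q) = {$}
FOLLOW(S) = {$}
Therefore, FOLLOW(Q) = {$}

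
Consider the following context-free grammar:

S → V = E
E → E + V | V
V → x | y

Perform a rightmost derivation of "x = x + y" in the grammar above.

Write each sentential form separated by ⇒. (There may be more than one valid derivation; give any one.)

S ⇒ V = E ⇒ V = E + V ⇒ V = E + y ⇒ V = V + y ⇒ V = x + y ⇒ x = x + y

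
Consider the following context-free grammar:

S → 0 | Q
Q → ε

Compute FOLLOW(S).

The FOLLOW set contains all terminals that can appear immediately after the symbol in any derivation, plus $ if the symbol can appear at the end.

We compute FOLLOW(S) using the standard algorithm.
FOLLOW(S) starts with {$}.
FIRST(Q) = {ε}
FIRST(S) = {0, ε}
FOLLOW(Q) = {$}
FOLLOW(S) = {$}
Therefore, FOLLOW(S) = {$}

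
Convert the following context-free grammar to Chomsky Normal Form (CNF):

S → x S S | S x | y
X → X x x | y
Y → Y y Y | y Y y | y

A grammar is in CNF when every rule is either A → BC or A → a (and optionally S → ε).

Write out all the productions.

TX → x; S → y; X → y; TY → y; Y → y; S → TX X0; X0 → S S; S → S TX; X → X X1; X1 → TX TX; Y → Y X2; X2 → TY Y; Y → TY X3; X3 → Y TY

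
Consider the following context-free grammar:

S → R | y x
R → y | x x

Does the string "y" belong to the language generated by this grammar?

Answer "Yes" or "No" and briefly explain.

Yes - a valid derivation exists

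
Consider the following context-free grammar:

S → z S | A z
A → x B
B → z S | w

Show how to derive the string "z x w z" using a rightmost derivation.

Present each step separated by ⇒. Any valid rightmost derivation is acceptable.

S ⇒ z S ⇒ z A z ⇒ z x B z ⇒ z x w z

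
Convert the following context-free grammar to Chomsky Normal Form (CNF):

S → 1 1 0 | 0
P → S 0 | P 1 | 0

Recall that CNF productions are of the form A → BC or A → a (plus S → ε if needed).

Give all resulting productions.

T1 → 1; T0 → 0; S → 0; P → 0; S → T1 X0; X0 → T1 T0; P → S T0; P → P T1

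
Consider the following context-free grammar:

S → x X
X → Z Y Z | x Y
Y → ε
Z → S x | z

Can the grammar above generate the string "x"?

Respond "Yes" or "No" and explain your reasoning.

No - no valid derivation exists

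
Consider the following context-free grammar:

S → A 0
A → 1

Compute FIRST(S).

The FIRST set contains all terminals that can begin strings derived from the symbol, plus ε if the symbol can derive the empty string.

We compute FIRST(S) using the standard algorithm.
FIRST(A) = {1}
FIRST(S) = {1}
Therefore, FIRST(S) = {1}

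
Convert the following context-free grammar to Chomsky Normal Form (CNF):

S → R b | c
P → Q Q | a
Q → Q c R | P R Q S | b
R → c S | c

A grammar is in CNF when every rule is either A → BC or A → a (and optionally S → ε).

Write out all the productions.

TB → b; S → c; P → a; TC → c; Q → b; R → c; S → R TB; P → Q Q; Q → Q X0; X0 → TC R; Q → P X1; X1 → R X2; X2 → Q S; R → TC S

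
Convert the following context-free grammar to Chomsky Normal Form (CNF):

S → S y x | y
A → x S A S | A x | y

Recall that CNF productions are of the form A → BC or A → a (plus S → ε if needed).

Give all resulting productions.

TY → y; TX → x; S → y; A → y; S → S X0; X0 → TY TX; A → TX X1; X1 → S X2; X2 → A S; A → A TX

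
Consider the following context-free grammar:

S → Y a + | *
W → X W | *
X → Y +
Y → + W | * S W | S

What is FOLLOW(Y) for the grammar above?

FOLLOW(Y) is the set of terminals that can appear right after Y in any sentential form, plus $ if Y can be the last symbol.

We compute FOLLOW(Y) using the standard algorithm.
FOLLOW(S) starts with {$}.
FIRST(S) = {*, +}
FIRST(W) = {*, +}
FIRST(X) = {*, +}
FIRST(Y) = {*, +}
FOLLOW(S) = {$, *, +, a}
FOLLOW(W) = {+, a}
FOLLOW(X) = {*, +}
FOLLOW(Y) = {+, a}
Therefore, FOLLOW(Y) = {+, a}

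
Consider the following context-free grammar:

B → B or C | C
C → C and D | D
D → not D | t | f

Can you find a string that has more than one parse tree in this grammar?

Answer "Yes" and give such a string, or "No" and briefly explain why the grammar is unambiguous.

No - the grammar is unambiguous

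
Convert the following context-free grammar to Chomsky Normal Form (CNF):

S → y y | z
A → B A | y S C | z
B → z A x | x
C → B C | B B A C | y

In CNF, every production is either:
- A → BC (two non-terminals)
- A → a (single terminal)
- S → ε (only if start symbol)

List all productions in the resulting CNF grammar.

TY → y; S → z; A → z; TZ → z; TX → x; B → x; C → y; S → TY TY; A → B A; A → TY X0; X0 → S C; B → TZ X1; X1 → A TX; C → B C; C → B X2; X2 → B X3; X3 → A C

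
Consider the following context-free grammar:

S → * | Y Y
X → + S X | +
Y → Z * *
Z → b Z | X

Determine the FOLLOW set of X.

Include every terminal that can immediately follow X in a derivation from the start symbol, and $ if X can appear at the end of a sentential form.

We compute FOLLOW(X) using the standard algorithm.
FOLLOW(S) starts with {$}.
FIRST(S) = {*, +, b}
FIRST(X) = {+}
FIRST(Y) = {+, b}
FIRST(Z) = {+, b}
FOLLOW(S) = {$, +}
FOLLOW(X) = {*}
FOLLOW(Y) = {$, +, b}
FOLLOW(Z) = {*}
Therefore, FOLLOW(X) = {*}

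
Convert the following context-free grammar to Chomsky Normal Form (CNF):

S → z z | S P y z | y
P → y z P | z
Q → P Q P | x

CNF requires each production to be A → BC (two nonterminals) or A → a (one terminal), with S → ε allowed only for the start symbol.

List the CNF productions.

TZ → z; TY → y; S → y; P → z; Q → x; S → TZ TZ; S → S X0; X0 → P X1; X1 → TY TZ; P → TY X2; X2 → TZ P; Q → P X3; X3 → Q P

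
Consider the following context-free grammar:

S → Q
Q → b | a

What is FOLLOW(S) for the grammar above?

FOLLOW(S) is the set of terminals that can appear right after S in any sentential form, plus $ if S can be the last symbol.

We compute FOLLOW(S) using the standard algorithm.
FOLLOW(S) starts with {$}.
FIRST(Q) = {a, b}
FIRST(S) = {a, b}
FOLLOW(Q) = {$}
FOLLOW(S) = {$}
Therefore, FOLLOW(S) = {$}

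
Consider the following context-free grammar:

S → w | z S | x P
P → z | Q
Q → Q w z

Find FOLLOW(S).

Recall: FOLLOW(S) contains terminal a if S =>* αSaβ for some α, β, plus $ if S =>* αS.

We compute FOLLOW(S) using the standard algorithm.
FOLLOW(S) starts with {$}.
FIRST(P) = {z}
FIRST(Q) = {}
FIRST(S) = {w, x, z}
FOLLOW(P) = {$}
FOLLOW(Q) = {$, w}
FOLLOW(S) = {$}
Therefore, FOLLOW(S) = {$}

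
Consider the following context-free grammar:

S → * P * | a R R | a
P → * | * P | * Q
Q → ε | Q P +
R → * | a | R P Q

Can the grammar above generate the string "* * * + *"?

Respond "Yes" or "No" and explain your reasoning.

Yes - a valid derivation exists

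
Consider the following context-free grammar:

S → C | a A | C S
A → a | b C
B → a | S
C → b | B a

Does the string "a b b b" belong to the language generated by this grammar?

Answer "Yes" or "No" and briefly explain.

No - no valid derivation exists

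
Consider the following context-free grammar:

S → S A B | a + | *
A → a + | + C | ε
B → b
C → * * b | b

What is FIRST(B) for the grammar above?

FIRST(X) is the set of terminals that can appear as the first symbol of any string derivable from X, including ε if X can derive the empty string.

We compute FIRST(B) using the standard algorithm.
FIRST(A) = {+, a, ε}
FIRST(B) = {b}
FIRST(C) = {*, b}
FIRST(S) = {*, a}
Therefore, FIRST(B) = {b}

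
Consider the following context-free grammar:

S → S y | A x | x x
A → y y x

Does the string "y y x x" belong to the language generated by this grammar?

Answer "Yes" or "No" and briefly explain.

Yes - a valid derivation exists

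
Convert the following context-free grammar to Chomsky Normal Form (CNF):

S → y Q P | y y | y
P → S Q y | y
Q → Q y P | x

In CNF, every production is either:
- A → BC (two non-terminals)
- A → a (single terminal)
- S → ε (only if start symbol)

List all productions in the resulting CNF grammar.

TY → y; S → y; P → y; Q → x; S → TY X0; X0 → Q P; S → TY TY; P → S X1; X1 → Q TY; Q → Q X2; X2 → TY P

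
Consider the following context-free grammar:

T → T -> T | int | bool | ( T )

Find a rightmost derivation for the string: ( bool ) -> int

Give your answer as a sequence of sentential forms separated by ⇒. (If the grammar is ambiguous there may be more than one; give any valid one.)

T ⇒ T -> T ⇒ T -> int ⇒ ( T ) -> int ⇒ ( bool ) -> int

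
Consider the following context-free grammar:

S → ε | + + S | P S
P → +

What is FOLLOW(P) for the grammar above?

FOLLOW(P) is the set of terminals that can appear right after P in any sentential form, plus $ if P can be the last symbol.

We compute FOLLOW(P) using the standard algorithm.
FOLLOW(S) starts with {$}.
FIRST(P) = {+}
FIRST(S) = {+, ε}
FOLLOW(P) = {$, +}
FOLLOW(S) = {$}
Therefore, FOLLOW(P) = {$, +}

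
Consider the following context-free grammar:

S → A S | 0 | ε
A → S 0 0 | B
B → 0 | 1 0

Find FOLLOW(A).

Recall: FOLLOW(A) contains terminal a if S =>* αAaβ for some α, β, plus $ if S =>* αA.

We compute FOLLOW(A) using the standard algorithm.
FOLLOW(S) starts with {$}.
FIRST(A) = {0, 1}
FIRST(B) = {0, 1}
FIRST(S) = {0, 1, ε}
FOLLOW(A) = {$, 0, 1}
FOLLOW(B) = {$, 0, 1}
FOLLOW(S) = {$, 0}
Therefore, FOLLOW(A) = {$, 0, 1}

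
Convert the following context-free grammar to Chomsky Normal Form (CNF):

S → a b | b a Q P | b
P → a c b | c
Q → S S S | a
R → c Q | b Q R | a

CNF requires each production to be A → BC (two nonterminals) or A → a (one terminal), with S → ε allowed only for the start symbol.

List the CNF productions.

TA → a; TB → b; S → b; TC → c; P → c; Q → a; R → a; S → TA TB; S → TB X0; X0 → TA X1; X1 → Q P; P → TA X2; X2 → TC TB; Q → S X3; X3 → S S; R → TC Q; R → TB X4; X4 → Q R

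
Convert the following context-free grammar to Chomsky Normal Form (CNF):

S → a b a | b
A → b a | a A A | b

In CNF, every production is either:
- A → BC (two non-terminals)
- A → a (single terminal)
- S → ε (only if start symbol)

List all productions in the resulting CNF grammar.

TA → a; TB → b; S → b; A → b; S → TA X0; X0 → TB TA; A → TB TA; A → TA X1; X1 → A A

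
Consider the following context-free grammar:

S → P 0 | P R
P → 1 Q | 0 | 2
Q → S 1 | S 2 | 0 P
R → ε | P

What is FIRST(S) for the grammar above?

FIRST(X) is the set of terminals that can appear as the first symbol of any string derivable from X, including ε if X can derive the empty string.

We compute FIRST(S) using the standard algorithm.
FIRST(P) = {0, 1, 2}
FIRST(Q) = {0, 1, 2}
FIRST(R) = {0, 1, 2, ε}
FIRST(S) = {0, 1, 2}
Therefore, FIRST(S) = {0, 1, 2}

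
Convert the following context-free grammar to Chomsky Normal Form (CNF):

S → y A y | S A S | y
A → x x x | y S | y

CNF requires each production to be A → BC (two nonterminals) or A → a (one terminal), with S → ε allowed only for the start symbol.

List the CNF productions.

TY → y; S → y; TX → x; A → y; S → TY X0; X0 → A TY; S → S X1; X1 → A S; A → TX X2; X2 → TX TX; A → TY S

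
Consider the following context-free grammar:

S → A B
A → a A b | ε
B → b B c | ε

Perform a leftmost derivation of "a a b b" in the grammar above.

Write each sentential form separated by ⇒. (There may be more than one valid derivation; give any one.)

S ⇒ A B ⇒ a A b B ⇒ a a A b b B ⇒ a a b b B ⇒ a a b b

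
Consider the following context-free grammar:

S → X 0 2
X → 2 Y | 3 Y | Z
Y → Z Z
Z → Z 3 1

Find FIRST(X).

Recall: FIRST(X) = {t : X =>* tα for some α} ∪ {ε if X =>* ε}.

We compute FIRST(X) using the standard algorithm.
FIRST(S) = {2, 3}
FIRST(X) = {2, 3}
FIRST(Y) = {}
FIRST(Z) = {}
Therefore, FIRST(X) = {2, 3}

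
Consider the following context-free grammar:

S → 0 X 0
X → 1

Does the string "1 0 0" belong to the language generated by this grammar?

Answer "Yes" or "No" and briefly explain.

No - no valid derivation exists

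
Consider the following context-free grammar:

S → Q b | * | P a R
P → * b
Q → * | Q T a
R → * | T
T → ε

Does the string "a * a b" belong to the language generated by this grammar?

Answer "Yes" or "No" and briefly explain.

No - no valid derivation exists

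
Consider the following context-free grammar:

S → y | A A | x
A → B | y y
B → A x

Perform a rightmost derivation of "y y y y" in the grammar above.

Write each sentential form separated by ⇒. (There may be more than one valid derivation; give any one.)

S ⇒ A A ⇒ A y y ⇒ y y y y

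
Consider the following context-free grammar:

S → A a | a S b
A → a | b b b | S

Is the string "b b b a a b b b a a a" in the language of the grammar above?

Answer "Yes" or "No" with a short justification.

No - no valid derivation exists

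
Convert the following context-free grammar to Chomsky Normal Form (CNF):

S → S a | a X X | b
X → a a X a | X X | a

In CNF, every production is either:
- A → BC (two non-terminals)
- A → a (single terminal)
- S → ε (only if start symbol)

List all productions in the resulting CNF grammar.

TA → a; S → b; X → a; S → S TA; S → TA X0; X0 → X X; X → TA X1; X1 → TA X2; X2 → X TA; X → X X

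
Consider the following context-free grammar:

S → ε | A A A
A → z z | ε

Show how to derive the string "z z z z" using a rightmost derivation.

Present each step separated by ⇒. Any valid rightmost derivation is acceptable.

S ⇒ A A A ⇒ A A z z ⇒ A z z z z ⇒ z z z z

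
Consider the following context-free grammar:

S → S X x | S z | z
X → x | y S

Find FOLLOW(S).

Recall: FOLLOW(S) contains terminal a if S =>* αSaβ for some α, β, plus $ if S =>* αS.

We compute FOLLOW(S) using the standard algorithm.
FOLLOW(S) starts with {$}.
FIRST(S) = {z}
FIRST(X) = {x, y}
FOLLOW(S) = {$, x, y, z}
FOLLOW(X) = {x}
Therefore, FOLLOW(S) = {$, x, y, z}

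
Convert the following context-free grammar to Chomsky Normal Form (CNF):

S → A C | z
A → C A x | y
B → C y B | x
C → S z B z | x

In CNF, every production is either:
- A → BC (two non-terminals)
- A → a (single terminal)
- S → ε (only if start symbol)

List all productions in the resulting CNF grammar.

S → z; TX → x; A → y; TY → y; B → x; TZ → z; C → x; S → A C; A → C X0; X0 → A TX; B → C X1; X1 → TY B; C → S X2; X2 → TZ X3; X3 → B TZ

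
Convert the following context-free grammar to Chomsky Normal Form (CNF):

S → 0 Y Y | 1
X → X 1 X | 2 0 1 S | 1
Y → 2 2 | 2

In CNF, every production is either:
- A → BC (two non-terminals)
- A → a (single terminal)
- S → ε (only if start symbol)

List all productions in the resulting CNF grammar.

T0 → 0; S → 1; T1 → 1; T2 → 2; X → 1; Y → 2; S → T0 X0; X0 → Y Y; X → X X1; X1 → T1 X; X → T2 X2; X2 → T0 X3; X3 → T1 S; Y → T2 T2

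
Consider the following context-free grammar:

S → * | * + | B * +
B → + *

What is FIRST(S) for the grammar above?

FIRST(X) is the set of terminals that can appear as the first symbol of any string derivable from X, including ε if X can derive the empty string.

We compute FIRST(S) using the standard algorithm.
FIRST(B) = {+}
FIRST(S) = {*, +}
Therefore, FIRST(S) = {*, +}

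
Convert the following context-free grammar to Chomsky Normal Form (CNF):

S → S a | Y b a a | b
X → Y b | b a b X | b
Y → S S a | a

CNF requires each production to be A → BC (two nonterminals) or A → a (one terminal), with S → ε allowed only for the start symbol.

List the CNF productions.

TA → a; TB → b; S → b; X → b; Y → a; S → S TA; S → Y X0; X0 → TB X1; X1 → TA TA; X → Y TB; X → TB X2; X2 → TA X3; X3 → TB X; Y → S X4; X4 → S TA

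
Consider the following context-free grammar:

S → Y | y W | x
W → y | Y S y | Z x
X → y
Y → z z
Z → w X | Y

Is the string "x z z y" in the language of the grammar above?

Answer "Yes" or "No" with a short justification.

No - no valid derivation exists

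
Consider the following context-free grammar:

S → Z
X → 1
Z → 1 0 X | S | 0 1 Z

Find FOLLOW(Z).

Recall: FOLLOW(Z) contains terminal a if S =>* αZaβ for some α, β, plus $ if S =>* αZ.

We compute FOLLOW(Z) using the standard algorithm.
FOLLOW(S) starts with {$}.
FIRST(S) = {0, 1}
FIRST(X) = {1}
FIRST(Z) = {0, 1}
FOLLOW(S) = {$}
FOLLOW(X) = {$}
FOLLOW(Z) = {$}
Therefore, FOLLOW(Z) = {$}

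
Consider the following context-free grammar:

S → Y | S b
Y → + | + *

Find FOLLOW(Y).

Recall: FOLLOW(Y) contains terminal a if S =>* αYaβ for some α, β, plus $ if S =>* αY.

We compute FOLLOW(Y) using the standard algorithm.
FOLLOW(S) starts with {$}.
FIRST(S) = {+}
FIRST(Y) = {+}
FOLLOW(S) = {$, b}
FOLLOW(Y) = {$, b}
Therefore, FOLLOW(Y) = {$, b}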